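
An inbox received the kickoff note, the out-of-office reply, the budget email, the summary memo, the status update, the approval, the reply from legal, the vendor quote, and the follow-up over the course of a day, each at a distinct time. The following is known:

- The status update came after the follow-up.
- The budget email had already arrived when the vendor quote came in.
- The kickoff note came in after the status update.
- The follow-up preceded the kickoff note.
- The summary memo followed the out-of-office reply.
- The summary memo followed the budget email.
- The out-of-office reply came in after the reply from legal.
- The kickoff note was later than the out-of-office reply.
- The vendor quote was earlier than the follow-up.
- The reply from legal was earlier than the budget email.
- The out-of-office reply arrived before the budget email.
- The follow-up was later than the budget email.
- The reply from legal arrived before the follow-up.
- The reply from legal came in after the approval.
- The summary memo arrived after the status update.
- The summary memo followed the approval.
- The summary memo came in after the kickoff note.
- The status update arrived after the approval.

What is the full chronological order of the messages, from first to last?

the approval, the reply from legal, the out-of-office reply, the budget email, the vendor quote, the follow-up, the status update, the kickoff note, the summary memo

The constraints fix every adjacent pair, so only one ordering works:
the approval → the reply from legal → the out-of-office reply → the budget email → the vendor quote → the follow-up → the status update → the kickoff note → the summary memo.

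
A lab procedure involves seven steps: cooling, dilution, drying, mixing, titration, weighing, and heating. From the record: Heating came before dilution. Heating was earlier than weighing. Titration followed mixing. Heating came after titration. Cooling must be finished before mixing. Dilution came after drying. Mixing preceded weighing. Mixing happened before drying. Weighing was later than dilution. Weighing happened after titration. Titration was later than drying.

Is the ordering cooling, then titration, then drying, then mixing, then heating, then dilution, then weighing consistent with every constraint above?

no

The constraints require drying before titration, but in the proposed sequence titration appears ahead of drying. That one violation is enough.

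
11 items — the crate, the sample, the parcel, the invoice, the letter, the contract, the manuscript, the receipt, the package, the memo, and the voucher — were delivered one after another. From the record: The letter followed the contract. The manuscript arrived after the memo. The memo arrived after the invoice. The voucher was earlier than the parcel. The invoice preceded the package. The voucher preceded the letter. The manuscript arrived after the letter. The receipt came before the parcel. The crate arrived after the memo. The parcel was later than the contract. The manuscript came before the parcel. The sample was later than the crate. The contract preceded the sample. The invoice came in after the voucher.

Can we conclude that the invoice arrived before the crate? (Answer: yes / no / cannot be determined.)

yes

Chain the constraints: the invoice → the memo → the crate. Each link is directly stated, so the invoice comes before the crate.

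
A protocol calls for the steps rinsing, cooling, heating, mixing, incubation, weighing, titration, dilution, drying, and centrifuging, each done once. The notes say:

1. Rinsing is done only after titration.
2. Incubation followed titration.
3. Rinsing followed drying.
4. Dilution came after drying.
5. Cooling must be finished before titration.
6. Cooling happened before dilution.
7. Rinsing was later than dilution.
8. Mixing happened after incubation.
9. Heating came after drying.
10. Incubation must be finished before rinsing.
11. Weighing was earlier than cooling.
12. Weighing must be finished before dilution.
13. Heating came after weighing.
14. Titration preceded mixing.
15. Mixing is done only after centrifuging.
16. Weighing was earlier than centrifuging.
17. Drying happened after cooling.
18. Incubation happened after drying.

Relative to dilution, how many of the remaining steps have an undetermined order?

Forced before dilution: cooling, drying, and weighing; forced after dilution: rinsing.
That leaves centrifuging, heating, incubation, mixing, and titration with no forced order relative to dilution — 5.

5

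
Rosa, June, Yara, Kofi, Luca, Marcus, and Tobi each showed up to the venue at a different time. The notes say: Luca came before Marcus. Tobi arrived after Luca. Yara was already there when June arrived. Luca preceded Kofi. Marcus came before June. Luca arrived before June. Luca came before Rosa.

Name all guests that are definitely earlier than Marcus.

Luca

Directly stated before Marcus: Luca.
No chain forces Yara (or any of the others) ahead of Marcus.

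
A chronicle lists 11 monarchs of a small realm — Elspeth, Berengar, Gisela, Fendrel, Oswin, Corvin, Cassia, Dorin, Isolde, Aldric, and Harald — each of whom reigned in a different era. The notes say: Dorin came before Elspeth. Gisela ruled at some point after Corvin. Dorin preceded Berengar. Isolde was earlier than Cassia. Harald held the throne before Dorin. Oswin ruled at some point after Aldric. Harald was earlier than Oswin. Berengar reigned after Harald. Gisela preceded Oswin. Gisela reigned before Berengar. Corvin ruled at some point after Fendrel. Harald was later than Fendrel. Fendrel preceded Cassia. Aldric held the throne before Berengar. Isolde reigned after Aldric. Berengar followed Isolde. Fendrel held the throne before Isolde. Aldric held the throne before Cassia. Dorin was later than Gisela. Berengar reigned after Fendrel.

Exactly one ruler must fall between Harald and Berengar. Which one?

Tracing the constraints gives Harald → Dorin → Berengar, so Dorin sits after Harald and before Berengar.
No other ruler is forced both after Harald and before Berengar.

Dorin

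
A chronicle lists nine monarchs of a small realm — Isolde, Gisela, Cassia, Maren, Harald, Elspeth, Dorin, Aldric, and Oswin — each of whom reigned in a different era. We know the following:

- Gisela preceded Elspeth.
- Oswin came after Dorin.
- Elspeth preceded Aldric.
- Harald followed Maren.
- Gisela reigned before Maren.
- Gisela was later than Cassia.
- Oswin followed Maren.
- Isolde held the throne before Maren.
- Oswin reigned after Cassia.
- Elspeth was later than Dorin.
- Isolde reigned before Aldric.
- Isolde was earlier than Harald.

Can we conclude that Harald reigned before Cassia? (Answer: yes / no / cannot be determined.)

no

Tracing the constraints gives Cassia → Gisela → Maren → Harald, so Cassia must come before Harald.
That means Harald cannot be before Cassia.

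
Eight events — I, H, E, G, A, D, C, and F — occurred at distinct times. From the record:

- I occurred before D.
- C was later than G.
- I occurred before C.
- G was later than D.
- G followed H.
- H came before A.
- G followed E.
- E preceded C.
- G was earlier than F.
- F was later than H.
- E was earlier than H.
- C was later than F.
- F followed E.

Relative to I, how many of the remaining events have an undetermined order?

Forced after I: C, D, F, and G.
That leaves A, E, and H with no forced order relative to I — 3.

3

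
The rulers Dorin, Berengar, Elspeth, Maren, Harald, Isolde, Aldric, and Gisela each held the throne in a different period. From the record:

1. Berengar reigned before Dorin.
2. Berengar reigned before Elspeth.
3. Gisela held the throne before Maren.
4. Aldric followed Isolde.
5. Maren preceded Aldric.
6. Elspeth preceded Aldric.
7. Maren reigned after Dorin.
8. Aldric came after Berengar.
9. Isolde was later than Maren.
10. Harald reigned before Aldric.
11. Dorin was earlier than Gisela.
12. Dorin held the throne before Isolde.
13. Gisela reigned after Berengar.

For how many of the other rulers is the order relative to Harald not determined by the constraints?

Forced after Harald: Aldric.
That leaves Berengar, Dorin, Elspeth, Gisela, Isolde, and Maren with no forced order relative to Harald — 6.

6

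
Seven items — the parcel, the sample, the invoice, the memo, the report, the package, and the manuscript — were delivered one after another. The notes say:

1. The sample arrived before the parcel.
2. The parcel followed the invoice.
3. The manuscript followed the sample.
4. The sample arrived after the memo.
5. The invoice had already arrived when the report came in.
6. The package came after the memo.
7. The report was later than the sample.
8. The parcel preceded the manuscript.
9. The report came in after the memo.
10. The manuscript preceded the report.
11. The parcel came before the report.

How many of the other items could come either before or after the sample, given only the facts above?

Forced before the sample: the memo; forced after the sample: the manuscript, the parcel, and the report.
That leaves the invoice and the package with no forced order relative to the sample — 2.

2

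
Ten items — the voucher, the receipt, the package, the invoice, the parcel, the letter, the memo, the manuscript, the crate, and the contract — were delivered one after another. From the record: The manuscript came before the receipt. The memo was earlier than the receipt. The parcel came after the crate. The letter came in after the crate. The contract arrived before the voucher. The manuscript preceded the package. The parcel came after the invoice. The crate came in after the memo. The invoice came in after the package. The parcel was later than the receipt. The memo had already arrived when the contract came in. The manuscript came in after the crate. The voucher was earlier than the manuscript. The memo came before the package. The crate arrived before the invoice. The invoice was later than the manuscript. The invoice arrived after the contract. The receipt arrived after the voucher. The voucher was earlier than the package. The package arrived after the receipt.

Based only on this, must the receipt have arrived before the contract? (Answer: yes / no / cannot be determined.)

no

Tracing the constraints gives the contract → the voucher → the receipt, so the contract must come before the receipt.
That means the receipt cannot be before the contract.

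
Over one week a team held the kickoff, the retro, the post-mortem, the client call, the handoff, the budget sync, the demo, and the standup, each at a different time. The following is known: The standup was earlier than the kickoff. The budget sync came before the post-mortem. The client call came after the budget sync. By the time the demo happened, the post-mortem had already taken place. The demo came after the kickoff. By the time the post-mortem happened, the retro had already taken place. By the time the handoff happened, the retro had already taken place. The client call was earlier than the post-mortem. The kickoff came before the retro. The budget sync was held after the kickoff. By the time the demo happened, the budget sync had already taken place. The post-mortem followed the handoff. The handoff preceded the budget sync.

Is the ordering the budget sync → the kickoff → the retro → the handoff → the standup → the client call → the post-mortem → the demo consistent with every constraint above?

no

The constraints require the handoff before the budget sync, but in the proposed sequence the budget sync appears ahead of the handoff. That one violation is enough.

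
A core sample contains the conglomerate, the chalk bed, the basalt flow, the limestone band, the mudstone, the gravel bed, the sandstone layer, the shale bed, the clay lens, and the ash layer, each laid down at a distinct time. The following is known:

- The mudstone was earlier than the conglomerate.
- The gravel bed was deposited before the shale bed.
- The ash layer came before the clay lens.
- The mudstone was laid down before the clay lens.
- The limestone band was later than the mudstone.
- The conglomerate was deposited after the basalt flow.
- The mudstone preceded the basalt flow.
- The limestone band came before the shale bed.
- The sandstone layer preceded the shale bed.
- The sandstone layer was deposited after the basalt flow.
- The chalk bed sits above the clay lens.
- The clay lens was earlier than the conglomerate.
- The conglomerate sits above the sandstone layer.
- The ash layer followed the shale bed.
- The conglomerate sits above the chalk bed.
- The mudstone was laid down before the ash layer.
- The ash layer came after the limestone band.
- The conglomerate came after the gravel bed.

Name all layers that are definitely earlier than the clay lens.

Directly stated before the clay lens: the ash layer and the mudstone.
The basalt flow reaches the clay lens via the basalt flow → the sandstone layer → the shale bed → the ash layer → the clay lens.
The gravel bed reaches the clay lens via the gravel bed → the shale bed → the ash layer → the clay lens.
The limestone band reaches the clay lens via the limestone band → the ash layer → the clay lens.
Likewise the sandstone layer and the shale bed each reach the clay lens by chaining the stated constraints.

the ash layer, the basalt flow, the gravel bed, the limestone band, the mudstone, the sandstone layer, the shale bed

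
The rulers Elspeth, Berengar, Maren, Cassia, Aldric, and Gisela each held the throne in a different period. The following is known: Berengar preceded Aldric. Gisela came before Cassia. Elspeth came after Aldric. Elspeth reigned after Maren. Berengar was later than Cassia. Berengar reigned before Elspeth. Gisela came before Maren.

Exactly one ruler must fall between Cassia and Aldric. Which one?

Tracing the constraints gives Cassia → Berengar → Aldric, so Berengar sits after Cassia and before Aldric.
No other ruler is forced both after Cassia and before Aldric.

Berengar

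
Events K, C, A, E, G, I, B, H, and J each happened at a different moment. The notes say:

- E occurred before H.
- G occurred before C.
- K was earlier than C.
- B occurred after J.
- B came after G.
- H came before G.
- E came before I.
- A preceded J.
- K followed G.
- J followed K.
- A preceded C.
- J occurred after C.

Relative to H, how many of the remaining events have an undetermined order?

2

Forced before H: E; forced after H: B, C, G, J, and K.
That leaves A and I with no forced order relative to H — 2.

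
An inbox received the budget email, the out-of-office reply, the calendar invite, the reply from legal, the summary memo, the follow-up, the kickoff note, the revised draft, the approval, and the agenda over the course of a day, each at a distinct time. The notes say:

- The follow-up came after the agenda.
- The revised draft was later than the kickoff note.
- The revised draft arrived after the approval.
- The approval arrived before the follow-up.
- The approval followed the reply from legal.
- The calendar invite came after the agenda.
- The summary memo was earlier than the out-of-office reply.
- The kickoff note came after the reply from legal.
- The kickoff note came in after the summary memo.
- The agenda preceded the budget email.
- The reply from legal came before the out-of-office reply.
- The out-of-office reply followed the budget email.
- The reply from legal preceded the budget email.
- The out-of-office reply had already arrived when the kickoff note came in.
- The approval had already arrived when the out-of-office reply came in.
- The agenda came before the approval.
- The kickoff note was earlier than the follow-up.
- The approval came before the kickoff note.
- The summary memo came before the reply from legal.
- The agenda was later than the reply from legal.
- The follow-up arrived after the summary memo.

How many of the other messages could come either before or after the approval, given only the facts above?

2

Forced before the approval: the agenda, the reply from legal, and the summary memo; forced after the approval: the follow-up, the kickoff note, the out-of-office reply, and the revised draft.
That leaves the budget email and the calendar invite with no forced order relative to the approval — 2.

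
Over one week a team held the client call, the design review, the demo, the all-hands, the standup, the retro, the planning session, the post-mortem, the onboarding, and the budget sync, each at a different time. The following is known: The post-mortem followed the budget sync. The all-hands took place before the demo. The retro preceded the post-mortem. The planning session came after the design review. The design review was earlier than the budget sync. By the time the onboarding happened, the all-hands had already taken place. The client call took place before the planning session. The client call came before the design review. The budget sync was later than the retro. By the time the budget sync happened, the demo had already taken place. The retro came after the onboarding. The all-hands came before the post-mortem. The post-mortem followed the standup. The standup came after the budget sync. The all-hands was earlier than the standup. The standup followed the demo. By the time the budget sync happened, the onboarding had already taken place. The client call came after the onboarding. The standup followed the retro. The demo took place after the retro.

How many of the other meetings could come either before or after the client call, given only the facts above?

2

Forced before the client call: the all-hands and the onboarding; forced after the client call: the budget sync, the design review, the planning session, the post-mortem, and the standup.
That leaves the demo and the retro with no forced order relative to the client call — 2.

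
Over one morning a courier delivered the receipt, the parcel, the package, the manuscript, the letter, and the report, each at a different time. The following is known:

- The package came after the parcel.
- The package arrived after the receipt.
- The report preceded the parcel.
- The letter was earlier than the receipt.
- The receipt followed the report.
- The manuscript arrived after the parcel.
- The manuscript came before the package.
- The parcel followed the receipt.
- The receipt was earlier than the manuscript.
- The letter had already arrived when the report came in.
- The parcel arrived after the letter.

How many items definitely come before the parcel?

3

Directly stated before the parcel: the letter, the receipt, and the report.
That's the letter, the receipt, and the report — 3 in all.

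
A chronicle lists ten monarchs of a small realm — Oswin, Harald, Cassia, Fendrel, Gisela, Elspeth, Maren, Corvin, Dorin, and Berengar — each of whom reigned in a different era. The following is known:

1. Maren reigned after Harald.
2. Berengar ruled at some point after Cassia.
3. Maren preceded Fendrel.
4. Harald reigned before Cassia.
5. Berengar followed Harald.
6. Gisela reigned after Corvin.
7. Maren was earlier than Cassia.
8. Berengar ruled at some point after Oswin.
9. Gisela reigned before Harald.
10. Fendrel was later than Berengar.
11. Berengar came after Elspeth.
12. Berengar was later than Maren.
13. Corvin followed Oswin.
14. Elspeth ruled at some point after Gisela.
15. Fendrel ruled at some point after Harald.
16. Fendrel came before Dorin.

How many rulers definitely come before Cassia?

5

Directly stated before Cassia: Harald and Maren.
Corvin reaches Cassia via Corvin → Gisela → Harald → Cassia.
Gisela reaches Cassia via Gisela → Harald → Cassia.
Oswin reaches Cassia via Oswin → Corvin → Gisela → Harald → Cassia.
That's Corvin, Gisela, Harald, Maren, and Oswin — 5 in all.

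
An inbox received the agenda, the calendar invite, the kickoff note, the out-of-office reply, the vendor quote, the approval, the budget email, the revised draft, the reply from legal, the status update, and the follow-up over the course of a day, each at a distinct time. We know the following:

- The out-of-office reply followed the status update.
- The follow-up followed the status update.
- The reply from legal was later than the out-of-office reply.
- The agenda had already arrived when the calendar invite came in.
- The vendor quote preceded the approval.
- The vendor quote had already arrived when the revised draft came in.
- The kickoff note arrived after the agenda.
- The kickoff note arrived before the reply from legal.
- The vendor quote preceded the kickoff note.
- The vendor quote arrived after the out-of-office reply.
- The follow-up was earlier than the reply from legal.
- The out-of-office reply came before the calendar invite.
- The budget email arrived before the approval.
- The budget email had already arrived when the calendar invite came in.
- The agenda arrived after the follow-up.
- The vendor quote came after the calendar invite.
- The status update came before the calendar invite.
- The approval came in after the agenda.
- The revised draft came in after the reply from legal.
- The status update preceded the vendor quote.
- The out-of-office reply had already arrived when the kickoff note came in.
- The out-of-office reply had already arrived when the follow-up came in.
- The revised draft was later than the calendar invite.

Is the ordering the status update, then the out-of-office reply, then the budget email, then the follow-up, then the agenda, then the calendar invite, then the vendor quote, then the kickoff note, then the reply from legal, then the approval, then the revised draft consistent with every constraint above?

yes

Check each stated constraint against the proposed order — e.g. the budget email is ahead of the approval; the out-of-office reply is ahead of the reply from legal. Every pair is in the required order; nothing is violated.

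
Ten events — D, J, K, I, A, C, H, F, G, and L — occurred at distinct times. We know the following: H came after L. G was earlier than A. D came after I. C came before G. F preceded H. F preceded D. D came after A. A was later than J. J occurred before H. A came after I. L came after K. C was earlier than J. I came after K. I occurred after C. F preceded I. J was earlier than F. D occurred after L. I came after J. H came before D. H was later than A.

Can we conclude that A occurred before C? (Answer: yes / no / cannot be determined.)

no

Tracing the constraints gives C → G → A, so C must come before A.
That means A cannot be before C.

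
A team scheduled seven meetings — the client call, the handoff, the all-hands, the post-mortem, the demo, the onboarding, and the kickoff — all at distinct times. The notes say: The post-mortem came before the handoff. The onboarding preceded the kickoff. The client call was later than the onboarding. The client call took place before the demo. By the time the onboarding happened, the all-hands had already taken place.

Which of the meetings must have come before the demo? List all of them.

the all-hands, the client call, the onboarding

Directly stated before the demo: the client call.
The all-hands reaches the demo via the all-hands → the onboarding → the client call → the demo.
The onboarding reaches the demo via the onboarding → the client call → the demo.
No chain forces the handoff (or any of the others) ahead of the demo.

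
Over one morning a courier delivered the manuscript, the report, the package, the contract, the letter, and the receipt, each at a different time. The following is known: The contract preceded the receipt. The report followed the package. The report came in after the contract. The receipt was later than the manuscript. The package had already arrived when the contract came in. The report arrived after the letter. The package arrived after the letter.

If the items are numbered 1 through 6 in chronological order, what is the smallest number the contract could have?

The letter and the package must both come before the contract — 2 forced predecessors.
Nothing else is forced ahead of the contract, so its earliest slot is position 2 + 1 = 3.

3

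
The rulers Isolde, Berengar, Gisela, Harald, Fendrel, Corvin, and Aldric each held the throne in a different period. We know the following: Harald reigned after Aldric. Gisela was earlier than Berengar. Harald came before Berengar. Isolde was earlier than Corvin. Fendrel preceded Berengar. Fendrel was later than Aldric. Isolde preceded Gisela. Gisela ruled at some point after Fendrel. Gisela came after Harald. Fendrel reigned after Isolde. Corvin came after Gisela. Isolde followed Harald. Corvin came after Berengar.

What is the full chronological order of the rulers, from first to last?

Aldric, Harald, Isolde, Fendrel, Gisela, Berengar, Corvin

The constraints fix every adjacent pair, so only one ordering works:
Aldric → Harald → Isolde → Fendrel → Gisela → Berengar → Corvin.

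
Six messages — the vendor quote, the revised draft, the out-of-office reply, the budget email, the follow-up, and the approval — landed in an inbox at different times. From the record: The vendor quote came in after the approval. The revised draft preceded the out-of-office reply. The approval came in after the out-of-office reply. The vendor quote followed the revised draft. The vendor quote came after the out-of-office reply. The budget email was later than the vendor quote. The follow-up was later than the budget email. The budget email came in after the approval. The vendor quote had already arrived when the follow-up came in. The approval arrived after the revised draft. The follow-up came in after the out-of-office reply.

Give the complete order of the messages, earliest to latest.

the revised draft, the out-of-office reply, the approval, the vendor quote, the budget email, the follow-up

The constraints fix every adjacent pair, so only one ordering works:
the revised draft → the out-of-office reply → the approval → the vendor quote → the budget email → the follow-up.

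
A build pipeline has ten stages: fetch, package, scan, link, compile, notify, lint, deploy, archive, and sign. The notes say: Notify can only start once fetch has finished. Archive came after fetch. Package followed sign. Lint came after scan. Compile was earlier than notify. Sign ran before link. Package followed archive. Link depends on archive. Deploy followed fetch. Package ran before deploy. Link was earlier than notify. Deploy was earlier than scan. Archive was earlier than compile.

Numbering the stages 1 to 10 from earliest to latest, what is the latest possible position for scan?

9

Scan must come before lint — 1 stage forced after it.
Everything else can be placed before scan in some valid order, so scan can sit as late as position 10 − 1 = 9.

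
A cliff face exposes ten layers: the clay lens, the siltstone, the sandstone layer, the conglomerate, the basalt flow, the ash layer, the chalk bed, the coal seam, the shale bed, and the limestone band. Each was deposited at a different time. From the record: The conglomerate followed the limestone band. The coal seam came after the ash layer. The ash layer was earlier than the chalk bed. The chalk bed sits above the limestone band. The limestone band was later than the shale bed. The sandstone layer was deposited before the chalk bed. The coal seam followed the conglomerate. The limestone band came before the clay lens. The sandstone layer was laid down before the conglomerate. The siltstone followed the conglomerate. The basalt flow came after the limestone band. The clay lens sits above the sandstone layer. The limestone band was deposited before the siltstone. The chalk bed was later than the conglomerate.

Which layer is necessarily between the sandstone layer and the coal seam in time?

the conglomerate

Tracing the constraints gives the sandstone layer → the conglomerate → the coal seam, so the conglomerate sits after the sandstone layer and before the coal seam.
No other layer is forced both after the sandstone layer and before the coal seam.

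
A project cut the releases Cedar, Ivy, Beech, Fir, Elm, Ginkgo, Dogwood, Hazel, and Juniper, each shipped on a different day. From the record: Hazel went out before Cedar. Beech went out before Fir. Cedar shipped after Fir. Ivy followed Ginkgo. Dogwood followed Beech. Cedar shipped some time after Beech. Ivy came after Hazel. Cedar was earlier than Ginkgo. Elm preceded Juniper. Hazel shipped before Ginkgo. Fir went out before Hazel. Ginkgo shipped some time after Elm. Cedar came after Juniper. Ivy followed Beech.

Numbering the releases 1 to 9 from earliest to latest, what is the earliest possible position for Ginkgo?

Beech, Cedar, Elm, Fir, Hazel, and Juniper must all come before Ginkgo — 6 forced predecessors.
Nothing else is forced ahead of Ginkgo, so its earliest slot is position 6 + 1 = 7.

7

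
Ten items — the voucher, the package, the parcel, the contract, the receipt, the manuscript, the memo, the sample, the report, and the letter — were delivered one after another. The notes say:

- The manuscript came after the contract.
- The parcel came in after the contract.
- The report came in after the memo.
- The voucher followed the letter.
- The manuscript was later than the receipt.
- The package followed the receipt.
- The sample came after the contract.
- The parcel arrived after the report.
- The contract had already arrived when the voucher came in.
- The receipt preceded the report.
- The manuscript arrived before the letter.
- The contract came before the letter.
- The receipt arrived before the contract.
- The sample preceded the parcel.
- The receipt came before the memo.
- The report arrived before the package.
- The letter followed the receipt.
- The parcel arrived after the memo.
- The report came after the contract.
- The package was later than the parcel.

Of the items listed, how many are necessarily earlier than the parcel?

Directly stated before the parcel: the contract, the memo, the report, and the sample.
The receipt reaches the parcel via the receipt → the contract → the parcel.
That's the contract, the memo, the receipt, the report, and the sample — 5 in all.

5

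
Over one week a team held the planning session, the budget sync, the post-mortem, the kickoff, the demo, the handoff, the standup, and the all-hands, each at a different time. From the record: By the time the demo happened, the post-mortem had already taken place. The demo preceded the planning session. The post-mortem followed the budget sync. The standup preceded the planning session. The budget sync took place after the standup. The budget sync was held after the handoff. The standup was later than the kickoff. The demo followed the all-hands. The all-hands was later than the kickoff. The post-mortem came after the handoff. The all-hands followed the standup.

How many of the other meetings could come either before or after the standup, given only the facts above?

Forced before the standup: the kickoff; forced after the standup: the all-hands, the budget sync, the demo, the planning session, and the post-mortem.
That leaves the handoff with no forced order relative to the standup — 1.

1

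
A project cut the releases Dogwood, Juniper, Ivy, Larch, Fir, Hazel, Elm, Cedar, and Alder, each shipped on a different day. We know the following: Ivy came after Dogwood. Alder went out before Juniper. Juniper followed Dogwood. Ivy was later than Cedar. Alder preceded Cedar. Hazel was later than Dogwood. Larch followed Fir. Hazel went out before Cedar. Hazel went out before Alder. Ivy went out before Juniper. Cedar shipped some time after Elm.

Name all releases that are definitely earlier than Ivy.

Directly stated before Ivy: Cedar and Dogwood.
Alder reaches Ivy via Alder → Cedar → Ivy.
Elm reaches Ivy via Elm → Cedar → Ivy.
Hazel reaches Ivy via Hazel → Cedar → Ivy.

Alder, Cedar, Dogwood, Elm, Hazel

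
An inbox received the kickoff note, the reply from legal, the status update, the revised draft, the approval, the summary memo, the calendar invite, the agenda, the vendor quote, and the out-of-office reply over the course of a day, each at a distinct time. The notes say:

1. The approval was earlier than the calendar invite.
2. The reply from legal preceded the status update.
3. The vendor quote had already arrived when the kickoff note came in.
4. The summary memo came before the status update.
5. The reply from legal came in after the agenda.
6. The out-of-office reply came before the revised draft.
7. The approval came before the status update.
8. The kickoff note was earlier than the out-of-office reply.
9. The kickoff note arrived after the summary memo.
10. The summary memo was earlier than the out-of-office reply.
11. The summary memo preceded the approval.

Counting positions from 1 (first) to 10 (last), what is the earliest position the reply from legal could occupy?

The agenda must come before the reply from legal — 1 forced predecessor.
Nothing else is forced ahead of the reply from legal, so its earliest slot is position 1 + 1 = 2.

2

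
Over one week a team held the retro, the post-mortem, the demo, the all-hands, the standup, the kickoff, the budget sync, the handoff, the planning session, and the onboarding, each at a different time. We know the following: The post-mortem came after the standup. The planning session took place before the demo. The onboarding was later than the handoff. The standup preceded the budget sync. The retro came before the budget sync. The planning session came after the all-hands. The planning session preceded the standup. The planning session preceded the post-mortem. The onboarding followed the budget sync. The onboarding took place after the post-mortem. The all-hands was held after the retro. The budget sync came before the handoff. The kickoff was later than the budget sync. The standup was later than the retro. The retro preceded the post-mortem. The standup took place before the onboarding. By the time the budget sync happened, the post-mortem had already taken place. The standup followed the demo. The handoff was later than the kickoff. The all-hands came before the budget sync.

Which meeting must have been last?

Every other meeting has a chain of constraints placing it before the onboarding, so the onboarding is last.

the onboarding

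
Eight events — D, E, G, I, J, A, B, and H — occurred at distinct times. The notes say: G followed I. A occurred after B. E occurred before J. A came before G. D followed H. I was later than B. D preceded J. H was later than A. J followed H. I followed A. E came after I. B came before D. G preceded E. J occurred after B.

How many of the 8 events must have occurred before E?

4

Directly stated before E: G and I.
A reaches E via A → I → E.
B reaches E via B → I → E.
No chain forces H (or any of the others) ahead of E.
That's A, B, G, and I — 4 in all.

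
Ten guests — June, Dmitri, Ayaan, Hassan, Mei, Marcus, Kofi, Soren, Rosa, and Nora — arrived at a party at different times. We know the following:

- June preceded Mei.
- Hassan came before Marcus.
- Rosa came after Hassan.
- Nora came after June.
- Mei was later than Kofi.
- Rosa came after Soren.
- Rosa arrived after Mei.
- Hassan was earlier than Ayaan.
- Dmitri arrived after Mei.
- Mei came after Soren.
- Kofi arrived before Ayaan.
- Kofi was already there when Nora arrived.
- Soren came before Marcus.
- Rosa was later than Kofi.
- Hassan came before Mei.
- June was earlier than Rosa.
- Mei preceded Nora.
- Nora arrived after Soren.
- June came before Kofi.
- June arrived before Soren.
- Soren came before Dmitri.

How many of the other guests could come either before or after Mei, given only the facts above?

2

Forced before Mei: Hassan, June, Kofi, and Soren; forced after Mei: Dmitri, Nora, and Rosa.
That leaves Ayaan and Marcus with no forced order relative to Mei — 2.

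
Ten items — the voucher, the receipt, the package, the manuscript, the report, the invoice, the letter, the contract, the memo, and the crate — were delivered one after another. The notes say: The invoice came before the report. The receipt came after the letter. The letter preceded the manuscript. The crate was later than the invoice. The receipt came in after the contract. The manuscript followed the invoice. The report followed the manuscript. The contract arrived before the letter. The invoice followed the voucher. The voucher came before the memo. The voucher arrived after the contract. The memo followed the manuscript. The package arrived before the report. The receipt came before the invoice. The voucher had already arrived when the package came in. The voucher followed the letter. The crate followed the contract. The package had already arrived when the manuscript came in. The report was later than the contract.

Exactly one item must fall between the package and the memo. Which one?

Tracing the constraints gives the package → the manuscript → the memo, so the manuscript sits after the package and before the memo.
No other item is forced both after the package and before the memo.

the manuscript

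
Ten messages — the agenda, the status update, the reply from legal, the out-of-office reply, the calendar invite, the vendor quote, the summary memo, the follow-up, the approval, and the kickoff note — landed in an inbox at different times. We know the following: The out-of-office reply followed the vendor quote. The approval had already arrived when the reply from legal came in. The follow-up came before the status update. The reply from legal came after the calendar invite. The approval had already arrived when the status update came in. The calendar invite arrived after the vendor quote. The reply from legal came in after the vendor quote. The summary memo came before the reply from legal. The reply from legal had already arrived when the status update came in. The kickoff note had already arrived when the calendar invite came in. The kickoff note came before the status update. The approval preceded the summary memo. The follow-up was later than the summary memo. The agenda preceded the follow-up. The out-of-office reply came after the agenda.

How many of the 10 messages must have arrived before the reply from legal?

5

Directly stated before the reply from legal: the approval, the calendar invite, the summary memo, and the vendor quote.
The kickoff note reaches the reply from legal via the kickoff note → the calendar invite → the reply from legal.
No chain forces the follow-up (or any of the others) ahead of the reply from legal.
That's the approval, the calendar invite, the kickoff note, the summary memo, and the vendor quote — 5 in all.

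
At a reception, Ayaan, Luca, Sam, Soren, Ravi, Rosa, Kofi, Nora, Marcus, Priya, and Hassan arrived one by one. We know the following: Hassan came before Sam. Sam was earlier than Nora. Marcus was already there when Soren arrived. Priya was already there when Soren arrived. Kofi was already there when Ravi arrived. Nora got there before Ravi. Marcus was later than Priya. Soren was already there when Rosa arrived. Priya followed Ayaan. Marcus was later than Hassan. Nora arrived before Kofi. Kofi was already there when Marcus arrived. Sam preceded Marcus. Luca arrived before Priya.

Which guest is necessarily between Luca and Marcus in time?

Priya

Tracing the constraints gives Luca → Priya → Marcus, so Priya sits after Luca and before Marcus.
No other guest is forced both after Luca and before Marcus.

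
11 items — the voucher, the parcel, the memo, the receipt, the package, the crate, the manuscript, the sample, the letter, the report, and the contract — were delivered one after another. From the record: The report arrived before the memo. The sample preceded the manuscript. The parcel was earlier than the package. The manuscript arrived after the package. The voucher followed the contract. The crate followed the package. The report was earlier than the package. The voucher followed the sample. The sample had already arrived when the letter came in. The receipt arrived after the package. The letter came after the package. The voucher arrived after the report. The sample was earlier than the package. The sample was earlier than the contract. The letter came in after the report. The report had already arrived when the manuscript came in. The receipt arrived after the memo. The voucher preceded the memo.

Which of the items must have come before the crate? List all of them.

the package, the parcel, the report, the sample

Directly stated before the crate: the package.
The parcel reaches the crate via the parcel → the package → the crate.
The report reaches the crate via the report → the package → the crate.
The sample reaches the crate via the sample → the package → the crate.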